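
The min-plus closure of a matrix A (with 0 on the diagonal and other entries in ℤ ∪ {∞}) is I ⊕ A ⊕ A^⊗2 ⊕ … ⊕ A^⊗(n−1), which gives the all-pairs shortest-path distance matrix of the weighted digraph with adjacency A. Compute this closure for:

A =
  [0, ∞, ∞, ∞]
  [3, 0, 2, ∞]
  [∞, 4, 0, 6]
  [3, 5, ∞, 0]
Closure =
  [0, ∞, ∞, ∞]
  [3, 0, 2, 8]
  [7, 4, 0, 6]
  [3, 5, 7, 0]

This is the Floyd-Warshall all-pairs shortest-path computation. For each intermediate vertex k = 0, 1, …, 3, update dist[i][j] ← min(dist[i][j], dist[i][k] + dist[k][j]). The final matrix gives, for each (i, j), the minimum total weight of any directed path from i to j (possibly empty when i = j).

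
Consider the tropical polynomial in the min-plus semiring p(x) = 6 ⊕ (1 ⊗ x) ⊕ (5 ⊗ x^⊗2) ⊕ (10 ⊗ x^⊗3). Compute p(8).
p(8) = 6

A tropical monomial a ⊗ x^⊗i evaluates to a + i · x. Evaluating each term at x = 8:
  Term 0 contributes 6 + 0 · 8 = 6
  Term 1 contributes 1 + 1 · 8 = 9
  Term 2 contributes 5 + 2 · 8 = 21
  Term 3 contributes 10 + 3 · 8 = 34
p(8) = ⊕ of these = min[6, 9, 21, 34] = 6.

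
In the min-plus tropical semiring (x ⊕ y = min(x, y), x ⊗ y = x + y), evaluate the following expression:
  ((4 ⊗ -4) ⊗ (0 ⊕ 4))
((4 ⊗ -4) ⊗ (0 ⊕ 4)) = 0

Expand innermost to outermost. Recall ⊕ takes the minimum of its arguments and ⊗ takes their sum. Working out the expression ((4 ⊗ -4) ⊗ (0 ⊕ 4)) gives 0.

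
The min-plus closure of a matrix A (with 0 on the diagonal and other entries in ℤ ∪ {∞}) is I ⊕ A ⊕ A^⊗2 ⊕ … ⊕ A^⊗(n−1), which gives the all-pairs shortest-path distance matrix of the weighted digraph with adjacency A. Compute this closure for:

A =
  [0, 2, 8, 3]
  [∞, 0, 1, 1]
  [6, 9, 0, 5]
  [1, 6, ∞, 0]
Closure =
  [0, 2, 3, 3]
  [2, 0, 1, 1]
  [6, 8, 0, 5]
  [1, 3, 4, 0]

This is the Floyd-Warshall all-pairs shortest-path computation. For each intermediate vertex k = 0, 1, …, 3, update dist[i][j] ← min(dist[i][j], dist[i][k] + dist[k][j]). The final matrix gives, for each (i, j), the minimum total weight of any directed path from i to j (possibly empty when i = j).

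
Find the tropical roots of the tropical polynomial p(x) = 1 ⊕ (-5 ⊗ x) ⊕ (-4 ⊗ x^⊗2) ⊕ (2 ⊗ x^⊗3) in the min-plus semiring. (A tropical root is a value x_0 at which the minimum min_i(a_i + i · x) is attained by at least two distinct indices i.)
Roots: {-6, -1, 6}

Each tropical root is a break point of the lower envelope of the lines y = a_i + i · x (there are 4 lines, with slopes 0, 1, ..., 3). Only the lines that attain the minimum somewhere contribute to roots; other lines are dominated. Here the surviving (envelope) indices are i = 3, i = 2, i = 1, i = 0.
Intersections between consecutive envelope lines give the roots: for adjacent envelope indices i < j the intersection is x = (a_i − a_j) / (j − i). Reading off the sorted break points: {-6, -1, 6}.
Verification: at each break x_0, at least two indices attain the minimum of min_i(a_i + i · x_0).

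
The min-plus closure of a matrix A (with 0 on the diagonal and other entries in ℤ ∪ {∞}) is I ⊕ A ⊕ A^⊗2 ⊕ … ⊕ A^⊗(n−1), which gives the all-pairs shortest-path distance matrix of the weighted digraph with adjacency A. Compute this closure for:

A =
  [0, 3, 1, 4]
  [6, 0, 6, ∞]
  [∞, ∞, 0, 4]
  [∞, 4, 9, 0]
Closure =
  [0, 3, 1, 4]
  [6, 0, 6, 10]
  [14, 8, 0, 4]
  [10, 4, 9, 0]

This is the Floyd-Warshall all-pairs shortest-path computation. For each intermediate vertex k = 0, 1, …, 3, update dist[i][j] ← min(dist[i][j], dist[i][k] + dist[k][j]). The final matrix gives, for each (i, j), the minimum total weight of any directed path from i to j (possibly empty when i = j).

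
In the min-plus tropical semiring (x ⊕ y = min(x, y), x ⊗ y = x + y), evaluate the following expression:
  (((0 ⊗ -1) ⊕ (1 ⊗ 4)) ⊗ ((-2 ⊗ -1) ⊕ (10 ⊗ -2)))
(((0 ⊗ -1) ⊕ (1 ⊗ 4)) ⊗ ((-2 ⊗ -1) ⊕ (10 ⊗ -2))) = -4

Expand innermost to outermost. Recall ⊕ takes the minimum of its arguments and ⊗ takes their sum. Working out the expression (((0 ⊗ -1) ⊕ (1 ⊗ 4)) ⊗ ((-2 ⊗ -1) ⊕ (10 ⊗ -2))) gives -4.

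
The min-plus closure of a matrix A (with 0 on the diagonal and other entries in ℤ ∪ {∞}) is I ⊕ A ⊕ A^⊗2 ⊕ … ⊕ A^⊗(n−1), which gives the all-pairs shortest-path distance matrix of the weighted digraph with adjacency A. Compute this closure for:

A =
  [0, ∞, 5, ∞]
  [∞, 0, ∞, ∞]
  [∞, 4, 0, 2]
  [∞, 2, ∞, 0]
Closure =
  [0, 9, 5, 7]
  [∞, 0, ∞, ∞]
  [∞, 4, 0, 2]
  [∞, 2, ∞, 0]

This is the Floyd-Warshall all-pairs shortest-path computation. For each intermediate vertex k = 0, 1, …, 3, update dist[i][j] ← min(dist[i][j], dist[i][k] + dist[k][j]). The final matrix gives, for each (i, j), the minimum total weight of any directed path from i to j (possibly empty when i = j).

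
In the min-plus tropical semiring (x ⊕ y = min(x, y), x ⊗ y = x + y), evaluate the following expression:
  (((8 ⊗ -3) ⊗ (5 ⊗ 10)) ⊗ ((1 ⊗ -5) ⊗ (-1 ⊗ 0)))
(((8 ⊗ -3) ⊗ (5 ⊗ 10)) ⊗ ((1 ⊗ -5) ⊗ (-1 ⊗ 0))) = 15

Expand innermost to outermost. Recall ⊕ takes the minimum of its arguments and ⊗ takes their sum. Working out the expression (((8 ⊗ -3) ⊗ (5 ⊗ 10)) ⊗ ((1 ⊗ -5) ⊗ (-1 ⊗ 0))) gives 15.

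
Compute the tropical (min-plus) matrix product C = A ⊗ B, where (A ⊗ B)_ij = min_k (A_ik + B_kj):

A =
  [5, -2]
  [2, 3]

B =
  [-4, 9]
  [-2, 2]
A ⊗ B =
  [-4, 0]
  [-2, 5]

Apply the min-plus product entry-by-entry:
  C[0][0] = min over k of (A[0][0] + B[0][0] = 5 + -4 = 1, A[0][1] + B[1][0] = -2 + -2 = -4) = -4 (attained at k = 1)
  C[0][1] = min over k of (A[0][0] + B[0][1] = 5 + 9 = 14, A[0][1] + B[1][1] = -2 + 2 = 0) = 0 (attained at k = 1)
  C[1][0] = min over k of (A[1][0] + B[0][0] = 2 + -4 = -2, A[1][1] + B[1][0] = 3 + -2 = 1) = -2 (attained at k = 0)
  C[1][1] = min over k of (A[1][0] + B[0][1] = 2 + 9 = 11, A[1][1] + B[1][1] = 3 + 2 = 5) = 5 (attained at k = 1)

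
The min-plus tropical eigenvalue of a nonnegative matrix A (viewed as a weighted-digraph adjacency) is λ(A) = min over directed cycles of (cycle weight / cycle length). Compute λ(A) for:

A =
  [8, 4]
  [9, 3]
λ(A) = 3

Enumerate directed cycles and compute their means (weight / length). Sample:
  cycle 0 → 0: weight = 8, length = 1, mean = 8/1 ≈ 8.000
  cycle 1 → 1: weight = 3, length = 1, mean = 3/1 ≈ 3.000
  cycle 0 → 1 → 0: weight = 13, length = 2, mean = 13/2 ≈ 6.500
  cycle 1 → 0 → 1: weight = 13, length = 2, mean = 13/2 ≈ 6.500
Minimum mean = 3.000, attained e.g. along the cycle 1 → 1 with weight 3 and length 1. So λ(A) = 3/1 = 3.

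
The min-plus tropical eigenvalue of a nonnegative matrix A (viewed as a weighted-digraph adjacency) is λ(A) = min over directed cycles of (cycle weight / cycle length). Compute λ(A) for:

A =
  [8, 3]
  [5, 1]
λ(A) = 1

Enumerate directed cycles and compute their means (weight / length). Sample:
  cycle 0 → 0: weight = 8, length = 1, mean = 8/1 ≈ 8.000
  cycle 1 → 1: weight = 1, length = 1, mean = 1/1 ≈ 1.000
  cycle 0 → 1 → 0: weight = 8, length = 2, mean = 8/2 ≈ 4.000
  cycle 1 → 0 → 1: weight = 8, length = 2, mean = 8/2 ≈ 4.000
Minimum mean = 1.000, attained e.g. along the cycle 1 → 1 with weight 1 and length 1. So λ(A) = 1/1 = 1.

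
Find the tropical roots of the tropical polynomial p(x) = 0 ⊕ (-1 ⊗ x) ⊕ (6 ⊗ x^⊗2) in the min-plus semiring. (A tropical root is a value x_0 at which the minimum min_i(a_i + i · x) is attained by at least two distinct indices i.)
Roots: {-7, 1}

Each tropical root is a break point of the lower envelope of the lines y = a_i + i · x (there are 3 lines, with slopes 0, 1, ..., 2). Only the lines that attain the minimum somewhere contribute to roots; other lines are dominated. Here the surviving (envelope) indices are i = 2, i = 1, i = 0.
Intersections between consecutive envelope lines give the roots: for adjacent envelope indices i < j the intersection is x = (a_i − a_j) / (j − i). Reading off the sorted break points: {-7, 1}.
Verification: at each break x_0, at least two indices attain the minimum of min_i(a_i + i · x_0).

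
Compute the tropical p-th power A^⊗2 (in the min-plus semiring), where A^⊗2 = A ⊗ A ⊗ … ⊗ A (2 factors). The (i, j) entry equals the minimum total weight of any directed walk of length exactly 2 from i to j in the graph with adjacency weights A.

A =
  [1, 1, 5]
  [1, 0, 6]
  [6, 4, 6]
A^⊗2 =
  [2, 1, 6]
  [1, 0, 6]
  [5, 4, 10]

Each entry (A^⊗2)_ij equals the minimum over all length-2 walks i = v_0 → v_1 → … → v_2 = j of Σ_t A[v_t][v_{t+1}]. For example, for (i, j) = (0, 2) we minimise over 3 possible intermediate vertex sequences; the minimum is 6, attained along the walk 0 → 0 → 2.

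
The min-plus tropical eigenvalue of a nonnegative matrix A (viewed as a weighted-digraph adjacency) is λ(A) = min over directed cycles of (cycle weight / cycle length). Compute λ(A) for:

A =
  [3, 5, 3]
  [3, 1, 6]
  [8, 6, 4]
λ(A) = 1

Enumerate directed cycles and compute their means (weight / length). Sample:
  cycle 0 → 0: weight = 3, length = 1, mean = 3/1 ≈ 3.000
  cycle 1 → 1: weight = 1, length = 1, mean = 1/1 ≈ 1.000
  cycle 2 → 2: weight = 4, length = 1, mean = 4/1 ≈ 4.000
  cycle 0 → 1 → 0: weight = 8, length = 2, mean = 8/2 ≈ 4.000
  cycle 0 → 2 → 0: weight = 11, length = 2, mean = 11/2 ≈ 5.500
  cycle 1 → 0 → 1: weight = 8, length = 2, mean = 8/2 ≈ 4.000
Minimum mean = 1.000, attained e.g. along the cycle 1 → 1 with weight 1 and length 1. So λ(A) = 1/1 = 1.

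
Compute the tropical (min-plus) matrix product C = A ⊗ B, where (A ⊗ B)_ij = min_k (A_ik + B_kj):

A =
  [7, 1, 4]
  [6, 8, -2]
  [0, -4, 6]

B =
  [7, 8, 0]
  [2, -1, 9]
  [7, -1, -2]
A ⊗ B =
  [3, 0, 2]
  [5, -3, -4]
  [-2, -5, 0]

Apply the min-plus product entry-by-entry:
  C[0][0] = min over k of (A[0][0] + B[0][0] = 7 + 7 = 14, A[0][1] + B[1][0] = 1 + 2 = 3, A[0][2] + B[2][0] = 4 + 7 = 11) = 3 (attained at k = 1)
  C[0][1] = min over k of (A[0][0] + B[0][1] = 7 + 8 = 15, A[0][1] + B[1][1] = 1 + -1 = 0, A[0][2] + B[2][1] = 4 + -1 = 3) = 0 (attained at k = 1)
  C[0][2] = min over k of (A[0][0] + B[0][2] = 7 + 0 = 7, A[0][1] + B[1][2] = 1 + 9 = 10, A[0][2] + B[2][2] = 4 + -2 = 2) = 2 (attained at k = 2)
  C[1][0] = min over k of (A[1][0] + B[0][0] = 6 + 7 = 13, A[1][1] + B[1][0] = 8 + 2 = 10, A[1][2] + B[2][0] = -2 + 7 = 5) = 5 (attained at k = 2)
  C[1][1] = min over k of (A[1][0] + B[0][1] = 6 + 8 = 14, A[1][1] + B[1][1] = 8 + -1 = 7, A[1][2] + B[2][1] = -2 + -1 = -3) = -3 (attained at k = 2)
  C[1][2] = min over k of (A[1][0] + B[0][2] = 6 + 0 = 6, A[1][1] + B[1][2] = 8 + 9 = 17, A[1][2] + B[2][2] = -2 + -2 = -4) = -4 (attained at k = 2)
  C[2][0] = min over k of (A[2][0] + B[0][0] = 0 + 7 = 7, A[2][1] + B[1][0] = -4 + 2 = -2, A[2][2] + B[2][0] = 6 + 7 = 13) = -2 (attained at k = 1)
  C[2][1] = min over k of (A[2][0] + B[0][1] = 0 + 8 = 8, A[2][1] + B[1][1] = -4 + -1 = -5, A[2][2] + B[2][1] = 6 + -1 = 5) = -5 (attained at k = 1)
  C[2][2] = min over k of (A[2][0] + B[0][2] = 0 + 0 = 0, A[2][1] + B[1][2] = -4 + 9 = 5, A[2][2] + B[2][2] = 6 + -2 = 4) = 0 (attained at k = 0)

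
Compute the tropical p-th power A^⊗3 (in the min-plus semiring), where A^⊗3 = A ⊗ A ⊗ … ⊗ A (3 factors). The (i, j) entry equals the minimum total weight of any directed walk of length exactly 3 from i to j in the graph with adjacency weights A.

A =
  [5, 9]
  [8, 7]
A^⊗3 =
  [15, 19]
  [18, 21]

Each entry (A^⊗3)_ij equals the minimum over all length-3 walks i = v_0 → v_1 → … → v_3 = j of Σ_t A[v_t][v_{t+1}]. For example, for (i, j) = (0, 1) we minimise over 4 possible intermediate vertex sequences; the minimum is 19, attained along the walk 0 → 0 → 0 → 1.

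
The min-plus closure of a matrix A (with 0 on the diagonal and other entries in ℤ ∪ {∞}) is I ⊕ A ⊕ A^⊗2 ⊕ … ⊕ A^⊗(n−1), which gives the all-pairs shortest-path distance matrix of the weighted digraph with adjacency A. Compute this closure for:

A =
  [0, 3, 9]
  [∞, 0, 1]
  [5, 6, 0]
Closure =
  [0, 3, 4]
  [6, 0, 1]
  [5, 6, 0]

This is the Floyd-Warshall all-pairs shortest-path computation. For each intermediate vertex k = 0, 1, …, 2, update dist[i][j] ← min(dist[i][j], dist[i][k] + dist[k][j]). The final matrix gives, for each (i, j), the minimum total weight of any directed path from i to j (possibly empty when i = j).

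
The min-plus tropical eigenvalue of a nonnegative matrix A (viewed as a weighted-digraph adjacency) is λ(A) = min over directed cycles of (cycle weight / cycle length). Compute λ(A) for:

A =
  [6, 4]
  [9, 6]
λ(A) = 6

Enumerate directed cycles and compute their means (weight / length). Sample:
  cycle 0 → 0: weight = 6, length = 1, mean = 6/1 ≈ 6.000
  cycle 1 → 1: weight = 6, length = 1, mean = 6/1 ≈ 6.000
  cycle 0 → 1 → 0: weight = 13, length = 2, mean = 13/2 ≈ 6.500
  cycle 1 → 0 → 1: weight = 13, length = 2, mean = 13/2 ≈ 6.500
Minimum mean = 6.000, attained e.g. along the cycle 0 → 0 with weight 6 and length 1. So λ(A) = 6/1 = 6.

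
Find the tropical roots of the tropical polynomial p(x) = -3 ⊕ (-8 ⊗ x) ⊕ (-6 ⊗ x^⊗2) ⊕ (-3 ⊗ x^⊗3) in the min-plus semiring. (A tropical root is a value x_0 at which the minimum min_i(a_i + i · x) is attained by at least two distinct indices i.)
Roots: {-3, -2, 5}

Each tropical root is a break point of the lower envelope of the lines y = a_i + i · x (there are 4 lines, with slopes 0, 1, ..., 3). Only the lines that attain the minimum somewhere contribute to roots; other lines are dominated. Here the surviving (envelope) indices are i = 3, i = 2, i = 1, i = 0.
Intersections between consecutive envelope lines give the roots: for adjacent envelope indices i < j the intersection is x = (a_i − a_j) / (j − i). Reading off the sorted break points: {-3, -2, 5}.
Verification: at each break x_0, at least two indices attain the minimum of min_i(a_i + i · x_0).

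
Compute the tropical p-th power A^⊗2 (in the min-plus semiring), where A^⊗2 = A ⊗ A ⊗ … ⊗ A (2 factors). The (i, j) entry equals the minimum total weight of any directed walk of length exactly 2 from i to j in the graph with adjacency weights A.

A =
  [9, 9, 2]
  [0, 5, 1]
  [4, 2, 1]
A^⊗2 =
  [6, 4, 3]
  [5, 3, 2]
  [2, 3, 2]

Each entry (A^⊗2)_ij equals the minimum over all length-2 walks i = v_0 → v_1 → … → v_2 = j of Σ_t A[v_t][v_{t+1}]. For example, for (i, j) = (0, 2) we minimise over 3 possible intermediate vertex sequences; the minimum is 3, attained along the walk 0 → 2 → 2.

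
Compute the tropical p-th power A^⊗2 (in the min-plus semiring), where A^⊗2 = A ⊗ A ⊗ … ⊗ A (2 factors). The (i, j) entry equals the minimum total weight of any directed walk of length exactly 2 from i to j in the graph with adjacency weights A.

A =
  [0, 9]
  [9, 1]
A^⊗2 =
  [0, 9]
  [9, 2]

Each entry (A^⊗2)_ij equals the minimum over all length-2 walks i = v_0 → v_1 → … → v_2 = j of Σ_t A[v_t][v_{t+1}]. For example, for (i, j) = (0, 1) we minimise over 2 possible intermediate vertex sequences; the minimum is 9, attained along the walk 0 → 0 → 1.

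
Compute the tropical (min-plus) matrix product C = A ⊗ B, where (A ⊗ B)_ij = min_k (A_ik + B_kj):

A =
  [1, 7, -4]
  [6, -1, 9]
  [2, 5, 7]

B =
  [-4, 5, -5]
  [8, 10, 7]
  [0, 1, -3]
A ⊗ B =
  [-4, -3, -7]
  [2, 9, 1]
  [-2, 7, -3]

Apply the min-plus product entry-by-entry:
  C[0][0] = min over k of (A[0][0] + B[0][0] = 1 + -4 = -3, A[0][1] + B[1][0] = 7 + 8 = 15, A[0][2] + B[2][0] = -4 + 0 = -4) = -4 (attained at k = 2)
  C[0][1] = min over k of (A[0][0] + B[0][1] = 1 + 5 = 6, A[0][1] + B[1][1] = 7 + 10 = 17, A[0][2] + B[2][1] = -4 + 1 = -3) = -3 (attained at k = 2)
  C[0][2] = min over k of (A[0][0] + B[0][2] = 1 + -5 = -4, A[0][1] + B[1][2] = 7 + 7 = 14, A[0][2] + B[2][2] = -4 + -3 = -7) = -7 (attained at k = 2)
  C[1][0] = min over k of (A[1][0] + B[0][0] = 6 + -4 = 2, A[1][1] + B[1][0] = -1 + 8 = 7, A[1][2] + B[2][0] = 9 + 0 = 9) = 2 (attained at k = 0)
  C[1][1] = min over k of (A[1][0] + B[0][1] = 6 + 5 = 11, A[1][1] + B[1][1] = -1 + 10 = 9, A[1][2] + B[2][1] = 9 + 1 = 10) = 9 (attained at k = 1)
  C[1][2] = min over k of (A[1][0] + B[0][2] = 6 + -5 = 1, A[1][1] + B[1][2] = -1 + 7 = 6, A[1][2] + B[2][2] = 9 + -3 = 6) = 1 (attained at k = 0)
  C[2][0] = min over k of (A[2][0] + B[0][0] = 2 + -4 = -2, A[2][1] + B[1][0] = 5 + 8 = 13, A[2][2] + B[2][0] = 7 + 0 = 7) = -2 (attained at k = 0)
  C[2][1] = min over k of (A[2][0] + B[0][1] = 2 + 5 = 7, A[2][1] + B[1][1] = 5 + 10 = 15, A[2][2] + B[2][1] = 7 + 1 = 8) = 7 (attained at k = 0)
  C[2][2] = min over k of (A[2][0] + B[0][2] = 2 + -5 = -3, A[2][1] + B[1][2] = 5 + 7 = 12, A[2][2] + B[2][2] = 7 + -3 = 4) = -3 (attained at k = 0)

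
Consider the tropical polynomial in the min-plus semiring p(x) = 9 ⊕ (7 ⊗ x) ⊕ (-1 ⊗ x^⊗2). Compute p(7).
p(7) = 9

A tropical monomial a ⊗ x^⊗i evaluates to a + i · x. Evaluating each term at x = 7:
  Term 0 contributes 9 + 0 · 7 = 9
  Term 1 contributes 7 + 1 · 7 = 14
  Term 2 contributes -1 + 2 · 7 = 13
p(7) = ⊕ of these = min[9, 14, 13] = 9.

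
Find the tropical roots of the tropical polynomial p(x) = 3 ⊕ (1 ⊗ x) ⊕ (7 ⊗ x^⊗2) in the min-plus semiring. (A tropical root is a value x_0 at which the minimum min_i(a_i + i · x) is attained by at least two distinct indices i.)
Roots: {-6, 2}

Each tropical root is a break point of the lower envelope of the lines y = a_i + i · x (there are 3 lines, with slopes 0, 1, ..., 2). Only the lines that attain the minimum somewhere contribute to roots; other lines are dominated. Here the surviving (envelope) indices are i = 2, i = 1, i = 0.
Intersections between consecutive envelope lines give the roots: for adjacent envelope indices i < j the intersection is x = (a_i − a_j) / (j − i). Reading off the sorted break points: {-6, 2}.
Verification: at each break x_0, at least two indices attain the minimum of min_i(a_i + i · x_0).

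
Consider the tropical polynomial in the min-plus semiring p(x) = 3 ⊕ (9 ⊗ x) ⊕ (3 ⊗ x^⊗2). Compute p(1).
p(1) = 3

A tropical monomial a ⊗ x^⊗i evaluates to a + i · x. Evaluating each term at x = 1:
  Term 0 contributes 3 + 0 · 1 = 3
  Term 1 contributes 9 + 1 · 1 = 10
  Term 2 contributes 3 + 2 · 1 = 5
p(1) = ⊕ of these = min[3, 10, 5] = 3.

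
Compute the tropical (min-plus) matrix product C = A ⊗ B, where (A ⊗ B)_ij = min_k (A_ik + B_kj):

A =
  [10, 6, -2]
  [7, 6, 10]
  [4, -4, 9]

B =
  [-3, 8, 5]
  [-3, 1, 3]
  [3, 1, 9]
A ⊗ B =
  [1, -1, 7]
  [3, 7, 9]
  [-7, -3, -1]

Apply the min-plus product entry-by-entry:
  C[0][0] = min over k of (A[0][0] + B[0][0] = 10 + -3 = 7, A[0][1] + B[1][0] = 6 + -3 = 3, A[0][2] + B[2][0] = -2 + 3 = 1) = 1 (attained at k = 2)
  C[0][1] = min over k of (A[0][0] + B[0][1] = 10 + 8 = 18, A[0][1] + B[1][1] = 6 + 1 = 7, A[0][2] + B[2][1] = -2 + 1 = -1) = -1 (attained at k = 2)
  C[0][2] = min over k of (A[0][0] + B[0][2] = 10 + 5 = 15, A[0][1] + B[1][2] = 6 + 3 = 9, A[0][2] + B[2][2] = -2 + 9 = 7) = 7 (attained at k = 2)
  C[1][0] = min over k of (A[1][0] + B[0][0] = 7 + -3 = 4, A[1][1] + B[1][0] = 6 + -3 = 3, A[1][2] + B[2][0] = 10 + 3 = 13) = 3 (attained at k = 1)
  C[1][1] = min over k of (A[1][0] + B[0][1] = 7 + 8 = 15, A[1][1] + B[1][1] = 6 + 1 = 7, A[1][2] + B[2][1] = 10 + 1 = 11) = 7 (attained at k = 1)
  C[1][2] = min over k of (A[1][0] + B[0][2] = 7 + 5 = 12, A[1][1] + B[1][2] = 6 + 3 = 9, A[1][2] + B[2][2] = 10 + 9 = 19) = 9 (attained at k = 1)
  C[2][0] = min over k of (A[2][0] + B[0][0] = 4 + -3 = 1, A[2][1] + B[1][0] = -4 + -3 = -7, A[2][2] + B[2][0] = 9 + 3 = 12) = -7 (attained at k = 1)
  C[2][1] = min over k of (A[2][0] + B[0][1] = 4 + 8 = 12, A[2][1] + B[1][1] = -4 + 1 = -3, A[2][2] + B[2][1] = 9 + 1 = 10) = -3 (attained at k = 1)
  C[2][2] = min over k of (A[2][0] + B[0][2] = 4 + 5 = 9, A[2][1] + B[1][2] = -4 + 3 = -1, A[2][2] + B[2][2] = 9 + 9 = 18) = -1 (attained at k = 1)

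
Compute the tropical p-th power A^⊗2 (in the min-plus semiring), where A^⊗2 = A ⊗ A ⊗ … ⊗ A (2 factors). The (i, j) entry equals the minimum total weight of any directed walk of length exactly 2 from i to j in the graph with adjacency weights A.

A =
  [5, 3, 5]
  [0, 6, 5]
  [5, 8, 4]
A^⊗2 =
  [3, 8, 8]
  [5, 3, 5]
  [8, 8, 8]

Each entry (A^⊗2)_ij equals the minimum over all length-2 walks i = v_0 → v_1 → … → v_2 = j of Σ_t A[v_t][v_{t+1}]. For example, for (i, j) = (0, 2) we minimise over 3 possible intermediate vertex sequences; the minimum is 8, attained along the walk 0 → 1 → 2.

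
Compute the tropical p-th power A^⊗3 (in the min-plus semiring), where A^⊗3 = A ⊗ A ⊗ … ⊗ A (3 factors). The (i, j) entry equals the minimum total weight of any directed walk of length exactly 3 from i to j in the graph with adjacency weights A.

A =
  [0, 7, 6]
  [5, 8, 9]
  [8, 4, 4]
A^⊗3 =
  [0, 7, 6]
  [5, 12, 11]
  [8, 12, 12]

Each entry (A^⊗3)_ij equals the minimum over all length-3 walks i = v_0 → v_1 → … → v_3 = j of Σ_t A[v_t][v_{t+1}]. For example, for (i, j) = (0, 2) we minimise over 9 possible intermediate vertex sequences; the minimum is 6, attained along the walk 0 → 0 → 0 → 2.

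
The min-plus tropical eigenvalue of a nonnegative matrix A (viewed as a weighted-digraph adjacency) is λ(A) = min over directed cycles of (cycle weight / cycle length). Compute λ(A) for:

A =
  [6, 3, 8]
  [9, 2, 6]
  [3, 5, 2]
λ(A) = 2

Enumerate directed cycles and compute their means (weight / length). Sample:
  cycle 0 → 0: weight = 6, length = 1, mean = 6/1 ≈ 6.000
  cycle 1 → 1: weight = 2, length = 1, mean = 2/1 ≈ 2.000
  cycle 2 → 2: weight = 2, length = 1, mean = 2/1 ≈ 2.000
  cycle 0 → 1 → 0: weight = 12, length = 2, mean = 12/2 ≈ 6.000
  cycle 0 → 2 → 0: weight = 11, length = 2, mean = 11/2 ≈ 5.500
  cycle 1 → 0 → 1: weight = 12, length = 2, mean = 12/2 ≈ 6.000
Minimum mean = 2.000, attained e.g. along the cycle 1 → 1 with weight 2 and length 1. So λ(A) = 2/1 = 2.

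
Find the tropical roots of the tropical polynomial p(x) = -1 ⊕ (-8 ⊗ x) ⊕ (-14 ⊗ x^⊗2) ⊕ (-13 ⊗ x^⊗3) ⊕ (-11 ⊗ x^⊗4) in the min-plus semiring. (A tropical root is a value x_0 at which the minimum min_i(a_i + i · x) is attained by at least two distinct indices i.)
Roots: {-2, -1, 6, 7}

Each tropical root is a break point of the lower envelope of the lines y = a_i + i · x (there are 5 lines, with slopes 0, 1, ..., 4). Only the lines that attain the minimum somewhere contribute to roots; other lines are dominated. Here the surviving (envelope) indices are i = 4, i = 3, i = 2, i = 1, i = 0.
Intersections between consecutive envelope lines give the roots: for adjacent envelope indices i < j the intersection is x = (a_i − a_j) / (j − i). Reading off the sorted break points: {-2, -1, 6, 7}.
Verification: at each break x_0, at least two indices attain the minimum of min_i(a_i + i · x_0).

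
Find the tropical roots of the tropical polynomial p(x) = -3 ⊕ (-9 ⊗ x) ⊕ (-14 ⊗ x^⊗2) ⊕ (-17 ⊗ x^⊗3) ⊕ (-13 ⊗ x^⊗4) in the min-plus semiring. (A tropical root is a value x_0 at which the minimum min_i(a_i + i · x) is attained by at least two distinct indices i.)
Roots: {-4, 3, 5, 6}

Each tropical root is a break point of the lower envelope of the lines y = a_i + i · x (there are 5 lines, with slopes 0, 1, ..., 4). Only the lines that attain the minimum somewhere contribute to roots; other lines are dominated. Here the surviving (envelope) indices are i = 4, i = 3, i = 2, i = 1, i = 0.
Intersections between consecutive envelope lines give the roots: for adjacent envelope indices i < j the intersection is x = (a_i − a_j) / (j − i). Reading off the sorted break points: {-4, 3, 5, 6}.
Verification: at each break x_0, at least two indices attain the minimum of min_i(a_i + i · x_0).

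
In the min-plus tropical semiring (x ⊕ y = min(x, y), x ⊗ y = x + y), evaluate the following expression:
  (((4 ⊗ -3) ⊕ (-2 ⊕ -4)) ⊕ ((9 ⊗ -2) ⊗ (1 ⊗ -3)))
(((4 ⊗ -3) ⊕ (-2 ⊕ -4)) ⊕ ((9 ⊗ -2) ⊗ (1 ⊗ -3))) = -4

Expand innermost to outermost. Recall ⊕ takes the minimum of its arguments and ⊗ takes their sum. Working out the expression (((4 ⊗ -3) ⊕ (-2 ⊕ -4)) ⊕ ((9 ⊗ -2) ⊗ (1 ⊗ -3))) gives -4.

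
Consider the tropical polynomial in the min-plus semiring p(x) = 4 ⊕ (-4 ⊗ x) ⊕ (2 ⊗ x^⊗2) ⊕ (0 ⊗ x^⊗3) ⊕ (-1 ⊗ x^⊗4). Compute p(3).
p(3) = -1

A tropical monomial a ⊗ x^⊗i evaluates to a + i · x. Evaluating each term at x = 3:
  Term 0 contributes 4 + 0 · 3 = 4
  Term 1 contributes -4 + 1 · 3 = -1
  Term 2 contributes 2 + 2 · 3 = 8
  Term 3 contributes 0 + 3 · 3 = 9
  Term 4 contributes -1 + 4 · 3 = 11
p(3) = ⊕ of these = min[4, -1, 8, 9, 11] = -1.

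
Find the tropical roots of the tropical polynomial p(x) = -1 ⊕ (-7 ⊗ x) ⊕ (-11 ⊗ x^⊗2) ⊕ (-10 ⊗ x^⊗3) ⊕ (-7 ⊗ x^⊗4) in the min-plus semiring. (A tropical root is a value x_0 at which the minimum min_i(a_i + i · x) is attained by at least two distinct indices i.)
Roots: {-3, -1, 4, 6}

Each tropical root is a break point of the lower envelope of the lines y = a_i + i · x (there are 5 lines, with slopes 0, 1, ..., 4). Only the lines that attain the minimum somewhere contribute to roots; other lines are dominated. Here the surviving (envelope) indices are i = 4, i = 3, i = 2, i = 1, i = 0.
Intersections between consecutive envelope lines give the roots: for adjacent envelope indices i < j the intersection is x = (a_i − a_j) / (j − i). Reading off the sorted break points: {-3, -1, 4, 6}.
Verification: at each break x_0, at least two indices attain the minimum of min_i(a_i + i · x_0).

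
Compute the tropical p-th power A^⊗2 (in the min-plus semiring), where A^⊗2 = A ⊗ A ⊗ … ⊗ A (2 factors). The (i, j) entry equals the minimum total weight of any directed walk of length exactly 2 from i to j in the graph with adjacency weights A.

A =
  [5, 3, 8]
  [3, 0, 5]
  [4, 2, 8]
A^⊗2 =
  [6, 3, 8]
  [3, 0, 5]
  [5, 2, 7]

Each entry (A^⊗2)_ij equals the minimum over all length-2 walks i = v_0 → v_1 → … → v_2 = j of Σ_t A[v_t][v_{t+1}]. For example, for (i, j) = (0, 2) we minimise over 3 possible intermediate vertex sequences; the minimum is 8, attained along the walk 0 → 1 → 2.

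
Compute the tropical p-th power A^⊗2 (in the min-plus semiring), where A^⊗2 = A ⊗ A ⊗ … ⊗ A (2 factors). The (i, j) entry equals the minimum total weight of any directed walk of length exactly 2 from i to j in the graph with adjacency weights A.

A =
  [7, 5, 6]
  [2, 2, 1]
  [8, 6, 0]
A^⊗2 =
  [7, 7, 6]
  [4, 4, 1]
  [8, 6, 0]

Each entry (A^⊗2)_ij equals the minimum over all length-2 walks i = v_0 → v_1 → … → v_2 = j of Σ_t A[v_t][v_{t+1}]. For example, for (i, j) = (0, 2) we minimise over 3 possible intermediate vertex sequences; the minimum is 6, attained along the walk 0 → 1 → 2.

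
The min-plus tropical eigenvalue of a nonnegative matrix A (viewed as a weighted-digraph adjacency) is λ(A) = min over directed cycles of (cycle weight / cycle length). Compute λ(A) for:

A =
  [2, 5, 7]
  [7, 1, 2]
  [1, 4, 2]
λ(A) = 1

Enumerate directed cycles and compute their means (weight / length). Sample:
  cycle 0 → 0: weight = 2, length = 1, mean = 2/1 ≈ 2.000
  cycle 1 → 1: weight = 1, length = 1, mean = 1/1 ≈ 1.000
  cycle 2 → 2: weight = 2, length = 1, mean = 2/1 ≈ 2.000
  cycle 0 → 1 → 0: weight = 12, length = 2, mean = 12/2 ≈ 6.000
  cycle 0 → 2 → 0: weight = 8, length = 2, mean = 8/2 ≈ 4.000
  cycle 1 → 0 → 1: weight = 12, length = 2, mean = 12/2 ≈ 6.000
Minimum mean = 1.000, attained e.g. along the cycle 1 → 1 with weight 1 and length 1. So λ(A) = 1/1 = 1.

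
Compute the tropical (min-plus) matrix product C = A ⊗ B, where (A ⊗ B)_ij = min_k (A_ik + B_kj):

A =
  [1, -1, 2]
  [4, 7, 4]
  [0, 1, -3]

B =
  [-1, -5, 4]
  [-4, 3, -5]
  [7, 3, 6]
A ⊗ B =
  [-5, -4, -6]
  [3, -1, 2]
  [-3, -5, -4]

Apply the min-plus product entry-by-entry:
  C[0][0] = min over k of (A[0][0] + B[0][0] = 1 + -1 = 0, A[0][1] + B[1][0] = -1 + -4 = -5, A[0][2] + B[2][0] = 2 + 7 = 9) = -5 (attained at k = 1)
  C[0][1] = min over k of (A[0][0] + B[0][1] = 1 + -5 = -4, A[0][1] + B[1][1] = -1 + 3 = 2, A[0][2] + B[2][1] = 2 + 3 = 5) = -4 (attained at k = 0)
  C[0][2] = min over k of (A[0][0] + B[0][2] = 1 + 4 = 5, A[0][1] + B[1][2] = -1 + -5 = -6, A[0][2] + B[2][2] = 2 + 6 = 8) = -6 (attained at k = 1)
  C[1][0] = min over k of (A[1][0] + B[0][0] = 4 + -1 = 3, A[1][1] + B[1][0] = 7 + -4 = 3, A[1][2] + B[2][0] = 4 + 7 = 11) = 3 (attained at k = 0)
  C[1][1] = min over k of (A[1][0] + B[0][1] = 4 + -5 = -1, A[1][1] + B[1][1] = 7 + 3 = 10, A[1][2] + B[2][1] = 4 + 3 = 7) = -1 (attained at k = 0)
  C[1][2] = min over k of (A[1][0] + B[0][2] = 4 + 4 = 8, A[1][1] + B[1][2] = 7 + -5 = 2, A[1][2] + B[2][2] = 4 + 6 = 10) = 2 (attained at k = 1)
  C[2][0] = min over k of (A[2][0] + B[0][0] = 0 + -1 = -1, A[2][1] + B[1][0] = 1 + -4 = -3, A[2][2] + B[2][0] = -3 + 7 = 4) = -3 (attained at k = 1)
  C[2][1] = min over k of (A[2][0] + B[0][1] = 0 + -5 = -5, A[2][1] + B[1][1] = 1 + 3 = 4, A[2][2] + B[2][1] = -3 + 3 = 0) = -5 (attained at k = 0)
  C[2][2] = min over k of (A[2][0] + B[0][2] = 0 + 4 = 4, A[2][1] + B[1][2] = 1 + -5 = -4, A[2][2] + B[2][2] = -3 + 6 = 3) = -4 (attained at k = 1)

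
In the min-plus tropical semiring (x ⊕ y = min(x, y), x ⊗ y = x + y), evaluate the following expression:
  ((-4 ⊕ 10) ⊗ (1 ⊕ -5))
((-4 ⊕ 10) ⊗ (1 ⊕ -5)) = -9

Expand innermost to outermost. Recall ⊕ takes the minimum of its arguments and ⊗ takes their sum. Working out the expression ((-4 ⊕ 10) ⊗ (1 ⊕ -5)) gives -9.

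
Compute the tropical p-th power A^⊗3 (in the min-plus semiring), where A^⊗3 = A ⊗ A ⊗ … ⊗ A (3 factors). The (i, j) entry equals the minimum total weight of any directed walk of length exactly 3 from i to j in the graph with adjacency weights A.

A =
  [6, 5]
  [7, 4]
A^⊗3 =
  [16, 13]
  [15, 12]

Each entry (A^⊗3)_ij equals the minimum over all length-3 walks i = v_0 → v_1 → … → v_3 = j of Σ_t A[v_t][v_{t+1}]. For example, for (i, j) = (0, 1) we minimise over 4 possible intermediate vertex sequences; the minimum is 13, attained along the walk 0 → 1 → 1 → 1.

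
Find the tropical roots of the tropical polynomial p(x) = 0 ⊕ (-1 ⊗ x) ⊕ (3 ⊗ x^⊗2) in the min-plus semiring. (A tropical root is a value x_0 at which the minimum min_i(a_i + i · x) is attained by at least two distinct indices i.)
Roots: {-4, 1}

Each tropical root is a break point of the lower envelope of the lines y = a_i + i · x (there are 3 lines, with slopes 0, 1, ..., 2). Only the lines that attain the minimum somewhere contribute to roots; other lines are dominated. Here the surviving (envelope) indices are i = 2, i = 1, i = 0.
Intersections between consecutive envelope lines give the roots: for adjacent envelope indices i < j the intersection is x = (a_i − a_j) / (j − i). Reading off the sorted break points: {-4, 1}.
Verification: at each break x_0, at least two indices attain the minimum of min_i(a_i + i · x_0).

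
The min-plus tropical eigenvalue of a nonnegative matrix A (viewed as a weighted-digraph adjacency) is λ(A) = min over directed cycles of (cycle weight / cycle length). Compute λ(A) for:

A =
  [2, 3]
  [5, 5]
λ(A) = 2

Enumerate directed cycles and compute their means (weight / length). Sample:
  cycle 0 → 0: weight = 2, length = 1, mean = 2/1 ≈ 2.000
  cycle 1 → 1: weight = 5, length = 1, mean = 5/1 ≈ 5.000
  cycle 0 → 1 → 0: weight = 8, length = 2, mean = 8/2 ≈ 4.000
  cycle 1 → 0 → 1: weight = 8, length = 2, mean = 8/2 ≈ 4.000
Minimum mean = 2.000, attained e.g. along the cycle 0 → 0 with weight 2 and length 1. So λ(A) = 2/1 = 2.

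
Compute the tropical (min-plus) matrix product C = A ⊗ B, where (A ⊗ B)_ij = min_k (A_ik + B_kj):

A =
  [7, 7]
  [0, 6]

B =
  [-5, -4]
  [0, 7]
A ⊗ B =
  [2, 3]
  [-5, -4]

Apply the min-plus product entry-by-entry:
  C[0][0] = min over k of (A[0][0] + B[0][0] = 7 + -5 = 2, A[0][1] + B[1][0] = 7 + 0 = 7) = 2 (attained at k = 0)
  C[0][1] = min over k of (A[0][0] + B[0][1] = 7 + -4 = 3, A[0][1] + B[1][1] = 7 + 7 = 14) = 3 (attained at k = 0)
  C[1][0] = min over k of (A[1][0] + B[0][0] = 0 + -5 = -5, A[1][1] + B[1][0] = 6 + 0 = 6) = -5 (attained at k = 0)
  C[1][1] = min over k of (A[1][0] + B[0][1] = 0 + -4 = -4, A[1][1] + B[1][1] = 6 + 7 = 13) = -4 (attained at k = 0)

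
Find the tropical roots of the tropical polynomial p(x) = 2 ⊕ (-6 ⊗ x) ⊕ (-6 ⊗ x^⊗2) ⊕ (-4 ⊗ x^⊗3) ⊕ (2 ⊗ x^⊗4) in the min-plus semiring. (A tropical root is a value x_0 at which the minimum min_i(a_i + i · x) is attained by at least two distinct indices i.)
Roots: {-6, -2, 0, 8}

Each tropical root is a break point of the lower envelope of the lines y = a_i + i · x (there are 5 lines, with slopes 0, 1, ..., 4). Only the lines that attain the minimum somewhere contribute to roots; other lines are dominated. Here the surviving (envelope) indices are i = 4, i = 3, i = 2, i = 1, i = 0.
Intersections between consecutive envelope lines give the roots: for adjacent envelope indices i < j the intersection is x = (a_i − a_j) / (j − i). Reading off the sorted break points: {-6, -2, 0, 8}.
Verification: at each break x_0, at least two indices attain the minimum of min_i(a_i + i · x_0).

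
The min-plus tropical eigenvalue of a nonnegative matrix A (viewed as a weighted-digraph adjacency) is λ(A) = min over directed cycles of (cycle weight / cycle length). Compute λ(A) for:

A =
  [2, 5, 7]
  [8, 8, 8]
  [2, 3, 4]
λ(A) = 2

Enumerate directed cycles and compute their means (weight / length). Sample:
  cycle 0 → 0: weight = 2, length = 1, mean = 2/1 ≈ 2.000
  cycle 1 → 1: weight = 8, length = 1, mean = 8/1 ≈ 8.000
  cycle 2 → 2: weight = 4, length = 1, mean = 4/1 ≈ 4.000
  cycle 0 → 1 → 0: weight = 13, length = 2, mean = 13/2 ≈ 6.500
  cycle 0 → 2 → 0: weight = 9, length = 2, mean = 9/2 ≈ 4.500
  cycle 1 → 0 → 1: weight = 13, length = 2, mean = 13/2 ≈ 6.500
Minimum mean = 2.000, attained e.g. along the cycle 0 → 0 with weight 2 and length 1. So λ(A) = 2/1 = 2.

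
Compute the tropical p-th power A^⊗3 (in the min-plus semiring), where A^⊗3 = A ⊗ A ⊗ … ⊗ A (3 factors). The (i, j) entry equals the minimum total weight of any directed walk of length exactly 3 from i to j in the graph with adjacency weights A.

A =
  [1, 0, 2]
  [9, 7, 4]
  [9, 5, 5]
A^⊗3 =
  [3, 2, 4]
  [11, 10, 12]
  [11, 10, 12]

Each entry (A^⊗3)_ij equals the minimum over all length-3 walks i = v_0 → v_1 → … → v_3 = j of Σ_t A[v_t][v_{t+1}]. For example, for (i, j) = (0, 2) we minimise over 9 possible intermediate vertex sequences; the minimum is 4, attained along the walk 0 → 0 → 0 → 2.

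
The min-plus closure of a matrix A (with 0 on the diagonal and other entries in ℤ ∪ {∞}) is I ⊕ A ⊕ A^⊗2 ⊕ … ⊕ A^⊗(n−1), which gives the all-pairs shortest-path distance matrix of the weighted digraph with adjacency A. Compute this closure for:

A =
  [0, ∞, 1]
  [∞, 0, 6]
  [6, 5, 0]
Closure =
  [0, 6, 1]
  [12, 0, 6]
  [6, 5, 0]

This is the Floyd-Warshall all-pairs shortest-path computation. For each intermediate vertex k = 0, 1, …, 2, update dist[i][j] ← min(dist[i][j], dist[i][k] + dist[k][j]). The final matrix gives, for each (i, j), the minimum total weight of any directed path from i to j (possibly empty when i = j).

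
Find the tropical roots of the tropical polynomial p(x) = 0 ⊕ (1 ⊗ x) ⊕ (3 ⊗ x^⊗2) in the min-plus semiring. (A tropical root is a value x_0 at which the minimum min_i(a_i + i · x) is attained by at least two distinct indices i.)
Roots: {-2, -1}

Each tropical root is a break point of the lower envelope of the lines y = a_i + i · x (there are 3 lines, with slopes 0, 1, ..., 2). Only the lines that attain the minimum somewhere contribute to roots; other lines are dominated. Here the surviving (envelope) indices are i = 2, i = 1, i = 0.
Intersections between consecutive envelope lines give the roots: for adjacent envelope indices i < j the intersection is x = (a_i − a_j) / (j − i). Reading off the sorted break points: {-2, -1}.
Verification: at each break x_0, at least two indices attain the minimum of min_i(a_i + i · x_0).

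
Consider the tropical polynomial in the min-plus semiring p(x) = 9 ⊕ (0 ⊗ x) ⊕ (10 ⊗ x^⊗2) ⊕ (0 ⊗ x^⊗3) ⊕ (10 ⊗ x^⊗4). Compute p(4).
p(4) = 4

A tropical monomial a ⊗ x^⊗i evaluates to a + i · x. Evaluating each term at x = 4:
  Term 0 contributes 9 + 0 · 4 = 9
  Term 1 contributes 0 + 1 · 4 = 4
  Term 2 contributes 10 + 2 · 4 = 18
  Term 3 contributes 0 + 3 · 4 = 12
  Term 4 contributes 10 + 4 · 4 = 26
p(4) = ⊕ of these = min[9, 4, 18, 12, 26] = 4.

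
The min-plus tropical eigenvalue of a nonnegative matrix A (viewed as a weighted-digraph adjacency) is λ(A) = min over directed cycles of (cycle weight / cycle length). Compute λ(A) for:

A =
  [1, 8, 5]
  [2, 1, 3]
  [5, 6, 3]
λ(A) = 1

Enumerate directed cycles and compute their means (weight / length). Sample:
  cycle 0 → 0: weight = 1, length = 1, mean = 1/1 ≈ 1.000
  cycle 1 → 1: weight = 1, length = 1, mean = 1/1 ≈ 1.000
  cycle 2 → 2: weight = 3, length = 1, mean = 3/1 ≈ 3.000
  cycle 0 → 1 → 0: weight = 10, length = 2, mean = 10/2 ≈ 5.000
  cycle 0 → 2 → 0: weight = 10, length = 2, mean = 10/2 ≈ 5.000
  cycle 1 → 0 → 1: weight = 10, length = 2, mean = 10/2 ≈ 5.000
Minimum mean = 1.000, attained e.g. along the cycle 0 → 0 with weight 1 and length 1. So λ(A) = 1/1 = 1.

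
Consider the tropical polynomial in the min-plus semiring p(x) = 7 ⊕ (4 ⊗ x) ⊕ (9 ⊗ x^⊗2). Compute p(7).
p(7) = 7

A tropical monomial a ⊗ x^⊗i evaluates to a + i · x. Evaluating each term at x = 7:
  Term 0 contributes 7 + 0 · 7 = 7
  Term 1 contributes 4 + 1 · 7 = 11
  Term 2 contributes 9 + 2 · 7 = 23
p(7) = ⊕ of these = min[7, 11, 23] = 7.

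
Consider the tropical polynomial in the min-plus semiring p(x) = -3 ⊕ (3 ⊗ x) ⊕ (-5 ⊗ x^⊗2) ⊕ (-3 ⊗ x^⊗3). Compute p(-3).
p(-3) = -12

A tropical monomial a ⊗ x^⊗i evaluates to a + i · x. Evaluating each term at x = -3:
  Term 0 contributes -3 + 0 · -3 = -3
  Term 1 contributes 3 + 1 · -3 = 0
  Term 2 contributes -5 + 2 · -3 = -11
  Term 3 contributes -3 + 3 · -3 = -12
p(-3) = ⊕ of these = min[-3, 0, -11, -12] = -12.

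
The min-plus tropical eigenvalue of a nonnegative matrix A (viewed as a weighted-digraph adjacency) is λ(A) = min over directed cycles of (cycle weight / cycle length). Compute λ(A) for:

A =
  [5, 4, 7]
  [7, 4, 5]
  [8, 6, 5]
λ(A) = 4

Enumerate directed cycles and compute their means (weight / length). Sample:
  cycle 0 → 0: weight = 5, length = 1, mean = 5/1 ≈ 5.000
  cycle 1 → 1: weight = 4, length = 1, mean = 4/1 ≈ 4.000
  cycle 2 → 2: weight = 5, length = 1, mean = 5/1 ≈ 5.000
  cycle 0 → 1 → 0: weight = 11, length = 2, mean = 11/2 ≈ 5.500
  cycle 0 → 2 → 0: weight = 15, length = 2, mean = 15/2 ≈ 7.500
  cycle 1 → 0 → 1: weight = 11, length = 2, mean = 11/2 ≈ 5.500
Minimum mean = 4.000, attained e.g. along the cycle 1 → 1 with weight 4 and length 1. So λ(A) = 4/1 = 4.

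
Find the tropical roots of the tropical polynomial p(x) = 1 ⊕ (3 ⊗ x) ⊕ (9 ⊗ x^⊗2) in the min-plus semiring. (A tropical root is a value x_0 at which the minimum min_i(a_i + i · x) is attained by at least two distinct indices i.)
Roots: {-6, -2}

Each tropical root is a break point of the lower envelope of the lines y = a_i + i · x (there are 3 lines, with slopes 0, 1, ..., 2). Only the lines that attain the minimum somewhere contribute to roots; other lines are dominated. Here the surviving (envelope) indices are i = 2, i = 1, i = 0.
Intersections between consecutive envelope lines give the roots: for adjacent envelope indices i < j the intersection is x = (a_i − a_j) / (j − i). Reading off the sorted break points: {-6, -2}.
Verification: at each break x_0, at least two indices attain the minimum of min_i(a_i + i · x_0).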